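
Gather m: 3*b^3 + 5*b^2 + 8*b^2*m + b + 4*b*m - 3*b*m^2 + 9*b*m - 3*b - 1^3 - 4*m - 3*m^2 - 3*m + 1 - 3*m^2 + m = 3*b^3 + 5*b^2 - 2*b + m^2*(-3*b - 6) + m*(8*b^2 + 13*b - 6)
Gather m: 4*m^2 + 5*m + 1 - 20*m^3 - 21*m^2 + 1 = -20*m^3 - 17*m^2 + 5*m + 2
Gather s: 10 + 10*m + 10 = 10*m + 20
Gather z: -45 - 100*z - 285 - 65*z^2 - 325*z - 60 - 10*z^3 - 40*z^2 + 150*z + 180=-10*z^3 - 105*z^2 - 275*z - 210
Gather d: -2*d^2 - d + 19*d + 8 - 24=-2*d^2 + 18*d - 16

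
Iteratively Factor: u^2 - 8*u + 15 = (u - 3)*(u - 5)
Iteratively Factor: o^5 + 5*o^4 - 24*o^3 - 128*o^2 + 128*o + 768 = (o + 4)*(o^4 + o^3 - 28*o^2 - 16*o + 192) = (o - 4)*(o + 4)*(o^3 + 5*o^2 - 8*o - 48) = (o - 4)*(o + 4)^2*(o^2 + o - 12) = (o - 4)*(o - 3)*(o + 4)^2*(o + 4)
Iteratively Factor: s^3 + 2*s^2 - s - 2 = (s + 2)*(s^2 - 1) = (s - 1)*(s + 2)*(s + 1)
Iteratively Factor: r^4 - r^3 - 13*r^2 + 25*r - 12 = (r - 1)*(r^3 - 13*r + 12) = (r - 3)*(r - 1)*(r^2 + 3*r - 4) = (r - 3)*(r - 1)*(r + 4)*(r - 1)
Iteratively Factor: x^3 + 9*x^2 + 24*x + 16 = (x + 4)*(x^2 + 5*x + 4) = (x + 4)^2*(x + 1)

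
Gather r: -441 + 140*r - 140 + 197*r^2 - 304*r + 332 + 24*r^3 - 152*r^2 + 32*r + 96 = 24*r^3 + 45*r^2 - 132*r - 153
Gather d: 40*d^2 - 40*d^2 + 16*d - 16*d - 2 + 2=0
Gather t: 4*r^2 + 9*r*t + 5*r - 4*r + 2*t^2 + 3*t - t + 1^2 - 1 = 4*r^2 + r + 2*t^2 + t*(9*r + 2)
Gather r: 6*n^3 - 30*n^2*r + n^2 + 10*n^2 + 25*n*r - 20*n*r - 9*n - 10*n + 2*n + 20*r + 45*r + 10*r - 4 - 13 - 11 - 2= 6*n^3 + 11*n^2 - 17*n + r*(-30*n^2 + 5*n + 75) - 30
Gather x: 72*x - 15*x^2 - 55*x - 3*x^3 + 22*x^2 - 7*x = -3*x^3 + 7*x^2 + 10*x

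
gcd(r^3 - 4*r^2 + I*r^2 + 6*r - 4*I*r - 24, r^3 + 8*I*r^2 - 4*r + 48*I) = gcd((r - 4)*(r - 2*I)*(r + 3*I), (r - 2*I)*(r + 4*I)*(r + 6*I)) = r - 2*I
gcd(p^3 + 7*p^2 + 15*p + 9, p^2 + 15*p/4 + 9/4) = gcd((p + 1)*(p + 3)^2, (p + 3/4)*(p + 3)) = p + 3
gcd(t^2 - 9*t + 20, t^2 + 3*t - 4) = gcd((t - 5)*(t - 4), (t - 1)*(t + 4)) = 1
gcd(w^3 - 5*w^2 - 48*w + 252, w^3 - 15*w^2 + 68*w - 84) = w - 6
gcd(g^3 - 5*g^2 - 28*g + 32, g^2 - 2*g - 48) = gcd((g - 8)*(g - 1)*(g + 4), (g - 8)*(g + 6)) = g - 8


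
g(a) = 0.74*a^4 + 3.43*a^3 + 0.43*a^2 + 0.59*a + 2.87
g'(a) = 2.96*a^3 + 10.29*a^2 + 0.86*a + 0.59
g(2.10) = 52.16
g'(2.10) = 75.19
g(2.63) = 105.20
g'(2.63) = 127.87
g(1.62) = 24.63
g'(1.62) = 41.57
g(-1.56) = -5.64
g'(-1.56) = 13.05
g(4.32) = 547.71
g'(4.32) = 434.98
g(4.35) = 560.87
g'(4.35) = 442.69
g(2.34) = 72.74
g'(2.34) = 96.87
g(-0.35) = 2.58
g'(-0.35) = 1.42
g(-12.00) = 9475.31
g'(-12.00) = -3642.85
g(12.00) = 21343.55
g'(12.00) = 6607.55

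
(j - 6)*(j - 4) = j^2 - 10*j + 24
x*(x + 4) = x^2 + 4*x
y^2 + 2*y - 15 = (y - 3)*(y + 5)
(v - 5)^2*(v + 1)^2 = v^4 - 8*v^3 + 6*v^2 + 40*v + 25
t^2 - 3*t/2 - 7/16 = (t - 7/4)*(t + 1/4)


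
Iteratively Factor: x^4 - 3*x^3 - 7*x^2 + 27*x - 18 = (x - 3)*(x^3 - 7*x + 6) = (x - 3)*(x + 3)*(x^2 - 3*x + 2) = (x - 3)*(x - 1)*(x + 3)*(x - 2)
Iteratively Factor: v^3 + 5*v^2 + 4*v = (v)*(v^2 + 5*v + 4) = v*(v + 1)*(v + 4)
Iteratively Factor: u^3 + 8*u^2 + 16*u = (u + 4)*(u^2 + 4*u) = (u + 4)^2*(u)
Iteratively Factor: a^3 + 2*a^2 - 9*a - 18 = (a + 2)*(a^2 - 9) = (a + 2)*(a + 3)*(a - 3)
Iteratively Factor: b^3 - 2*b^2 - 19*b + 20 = (b + 4)*(b^2 - 6*b + 5) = (b - 5)*(b + 4)*(b - 1)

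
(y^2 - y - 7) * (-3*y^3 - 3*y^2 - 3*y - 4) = -3*y^5 + 21*y^3 + 20*y^2 + 25*y + 28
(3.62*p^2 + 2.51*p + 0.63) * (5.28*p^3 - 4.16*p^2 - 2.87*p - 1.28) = 19.1136*p^5 - 1.8064*p^4 - 17.5046*p^3 - 14.4581*p^2 - 5.0209*p - 0.8064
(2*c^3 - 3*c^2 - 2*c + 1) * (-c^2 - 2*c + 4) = -2*c^5 - c^4 + 16*c^3 - 9*c^2 - 10*c + 4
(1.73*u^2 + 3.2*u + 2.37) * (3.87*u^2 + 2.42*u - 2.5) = 6.6951*u^4 + 16.5706*u^3 + 12.5909*u^2 - 2.2646*u - 5.925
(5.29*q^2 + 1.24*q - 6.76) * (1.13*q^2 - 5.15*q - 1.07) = 5.9777*q^4 - 25.8423*q^3 - 19.6851*q^2 + 33.4872*q + 7.2332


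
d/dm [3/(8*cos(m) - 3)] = 24*sin(m)/(8*cos(m) - 3)^2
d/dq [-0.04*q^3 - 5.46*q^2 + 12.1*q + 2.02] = -0.12*q^2 - 10.92*q + 12.1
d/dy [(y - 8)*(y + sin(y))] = y + (y - 8)*(cos(y) + 1) + sin(y)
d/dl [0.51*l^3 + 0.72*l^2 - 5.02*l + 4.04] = 1.53*l^2 + 1.44*l - 5.02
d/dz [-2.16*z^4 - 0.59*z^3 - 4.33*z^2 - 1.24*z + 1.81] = -8.64*z^3 - 1.77*z^2 - 8.66*z - 1.24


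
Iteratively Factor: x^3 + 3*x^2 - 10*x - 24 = (x + 4)*(x^2 - x - 6) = (x - 3)*(x + 4)*(x + 2)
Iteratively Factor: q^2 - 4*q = (q - 4)*(q)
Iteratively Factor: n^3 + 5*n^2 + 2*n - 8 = (n + 2)*(n^2 + 3*n - 4) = (n + 2)*(n + 4)*(n - 1)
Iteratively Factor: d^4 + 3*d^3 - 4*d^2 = (d)*(d^3 + 3*d^2 - 4*d) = d*(d + 4)*(d^2 - d) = d*(d - 1)*(d + 4)*(d)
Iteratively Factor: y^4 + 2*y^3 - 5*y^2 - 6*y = (y)*(y^3 + 2*y^2 - 5*y - 6) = y*(y + 1)*(y^2 + y - 6) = y*(y + 1)*(y + 3)*(y - 2)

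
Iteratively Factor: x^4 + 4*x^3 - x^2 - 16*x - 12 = (x + 2)*(x^3 + 2*x^2 - 5*x - 6) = (x - 2)*(x + 2)*(x^2 + 4*x + 3) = (x - 2)*(x + 1)*(x + 2)*(x + 3)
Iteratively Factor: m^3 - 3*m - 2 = (m - 2)*(m^2 + 2*m + 1) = (m - 2)*(m + 1)*(m + 1)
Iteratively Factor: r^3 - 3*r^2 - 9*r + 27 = (r - 3)*(r^2 - 9) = (r - 3)^2*(r + 3)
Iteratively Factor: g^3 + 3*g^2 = (g + 3)*(g^2) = g*(g + 3)*(g)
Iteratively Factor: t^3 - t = (t)*(t^2 - 1) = t*(t - 1)*(t + 1)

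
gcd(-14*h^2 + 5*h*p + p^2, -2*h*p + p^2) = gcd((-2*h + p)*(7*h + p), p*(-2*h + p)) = -2*h + p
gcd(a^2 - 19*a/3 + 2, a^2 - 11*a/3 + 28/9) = 1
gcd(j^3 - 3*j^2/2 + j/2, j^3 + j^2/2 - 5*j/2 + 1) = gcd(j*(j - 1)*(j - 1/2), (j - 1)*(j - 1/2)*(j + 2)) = j^2 - 3*j/2 + 1/2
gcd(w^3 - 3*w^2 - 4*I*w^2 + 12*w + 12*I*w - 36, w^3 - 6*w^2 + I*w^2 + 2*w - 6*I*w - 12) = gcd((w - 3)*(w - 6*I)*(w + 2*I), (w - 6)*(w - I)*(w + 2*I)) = w + 2*I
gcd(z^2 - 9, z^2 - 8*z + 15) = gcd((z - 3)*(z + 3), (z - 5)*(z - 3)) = z - 3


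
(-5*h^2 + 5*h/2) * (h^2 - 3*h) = -5*h^4 + 35*h^3/2 - 15*h^2/2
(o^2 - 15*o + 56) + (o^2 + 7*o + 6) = 2*o^2 - 8*o + 62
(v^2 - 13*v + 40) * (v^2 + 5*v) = v^4 - 8*v^3 - 25*v^2 + 200*v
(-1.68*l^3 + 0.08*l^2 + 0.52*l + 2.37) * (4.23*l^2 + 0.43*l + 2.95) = -7.1064*l^5 - 0.384*l^4 - 2.722*l^3 + 10.4847*l^2 + 2.5531*l + 6.9915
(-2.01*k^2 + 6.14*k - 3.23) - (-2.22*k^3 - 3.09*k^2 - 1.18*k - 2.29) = 2.22*k^3 + 1.08*k^2 + 7.32*k - 0.94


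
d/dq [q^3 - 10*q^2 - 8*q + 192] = 3*q^2 - 20*q - 8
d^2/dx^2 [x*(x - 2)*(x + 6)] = 6*x + 8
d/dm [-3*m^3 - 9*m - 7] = -9*m^2 - 9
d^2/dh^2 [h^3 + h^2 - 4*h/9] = 6*h + 2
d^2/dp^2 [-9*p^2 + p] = -18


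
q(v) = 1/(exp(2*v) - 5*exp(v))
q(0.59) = -0.17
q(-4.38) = -16.01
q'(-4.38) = 15.97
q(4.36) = 0.00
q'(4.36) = -0.00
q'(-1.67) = 1.06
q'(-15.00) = 653803.47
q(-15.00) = -653803.51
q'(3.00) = -0.00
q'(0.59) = 0.08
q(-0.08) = -0.27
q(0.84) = -0.16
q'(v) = (-2*exp(2*v) + 5*exp(v))/(exp(2*v) - 5*exp(v))^2 = (5 - 2*exp(v))*exp(-v)/(exp(v) - 5)^2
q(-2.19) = -1.83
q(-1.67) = -1.10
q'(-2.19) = 1.79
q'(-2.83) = 3.39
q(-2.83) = -3.43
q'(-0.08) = 0.21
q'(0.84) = 0.02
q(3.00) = 0.00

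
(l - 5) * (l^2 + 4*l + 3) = l^3 - l^2 - 17*l - 15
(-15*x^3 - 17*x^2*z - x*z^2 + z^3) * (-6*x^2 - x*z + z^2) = 90*x^5 + 117*x^4*z + 8*x^3*z^2 - 22*x^2*z^3 - 2*x*z^4 + z^5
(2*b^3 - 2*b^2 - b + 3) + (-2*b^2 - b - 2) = 2*b^3 - 4*b^2 - 2*b + 1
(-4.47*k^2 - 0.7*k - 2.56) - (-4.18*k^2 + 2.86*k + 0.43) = -0.29*k^2 - 3.56*k - 2.99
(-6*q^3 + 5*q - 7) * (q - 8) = -6*q^4 + 48*q^3 + 5*q^2 - 47*q + 56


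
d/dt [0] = 0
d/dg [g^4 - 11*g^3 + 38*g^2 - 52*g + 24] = 4*g^3 - 33*g^2 + 76*g - 52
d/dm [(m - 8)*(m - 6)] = 2*m - 14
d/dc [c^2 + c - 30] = 2*c + 1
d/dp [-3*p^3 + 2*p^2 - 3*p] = -9*p^2 + 4*p - 3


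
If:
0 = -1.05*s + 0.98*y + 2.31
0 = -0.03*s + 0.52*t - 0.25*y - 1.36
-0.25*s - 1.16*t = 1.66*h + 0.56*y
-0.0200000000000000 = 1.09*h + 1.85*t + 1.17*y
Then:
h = -0.42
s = 0.20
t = 1.59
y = -2.15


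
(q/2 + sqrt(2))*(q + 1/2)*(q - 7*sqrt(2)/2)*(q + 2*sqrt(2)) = q^4/2 + q^3/4 + sqrt(2)*q^3/4 - 10*q^2 + sqrt(2)*q^2/8 - 14*sqrt(2)*q - 5*q - 7*sqrt(2)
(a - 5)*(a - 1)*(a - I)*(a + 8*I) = a^4 - 6*a^3 + 7*I*a^3 + 13*a^2 - 42*I*a^2 - 48*a + 35*I*a + 40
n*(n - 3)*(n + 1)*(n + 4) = n^4 + 2*n^3 - 11*n^2 - 12*n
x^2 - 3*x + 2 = (x - 2)*(x - 1)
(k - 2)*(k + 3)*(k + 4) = k^3 + 5*k^2 - 2*k - 24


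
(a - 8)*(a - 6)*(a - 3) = a^3 - 17*a^2 + 90*a - 144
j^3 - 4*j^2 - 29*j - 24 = (j - 8)*(j + 1)*(j + 3)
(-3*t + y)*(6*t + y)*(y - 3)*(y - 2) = -18*t^2*y^2 + 90*t^2*y - 108*t^2 + 3*t*y^3 - 15*t*y^2 + 18*t*y + y^4 - 5*y^3 + 6*y^2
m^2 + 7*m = m*(m + 7)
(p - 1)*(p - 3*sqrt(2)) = p^2 - 3*sqrt(2)*p - p + 3*sqrt(2)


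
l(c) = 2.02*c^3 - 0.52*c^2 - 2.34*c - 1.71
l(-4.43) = -177.16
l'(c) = 6.06*c^2 - 1.04*c - 2.34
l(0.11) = -1.97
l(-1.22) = -3.30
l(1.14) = -2.06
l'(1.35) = 7.30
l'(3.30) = 60.22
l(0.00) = -1.71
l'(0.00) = -2.34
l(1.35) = -0.85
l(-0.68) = -0.99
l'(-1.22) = 7.95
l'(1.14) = 4.35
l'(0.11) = -2.38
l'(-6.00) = 222.06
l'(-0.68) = 1.17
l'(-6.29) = 243.96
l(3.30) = 57.50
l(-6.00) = -442.71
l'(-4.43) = 121.19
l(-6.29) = -510.26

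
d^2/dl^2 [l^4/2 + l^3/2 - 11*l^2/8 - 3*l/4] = 6*l^2 + 3*l - 11/4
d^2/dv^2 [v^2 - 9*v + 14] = 2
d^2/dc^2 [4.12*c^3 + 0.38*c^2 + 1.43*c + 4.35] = 24.72*c + 0.76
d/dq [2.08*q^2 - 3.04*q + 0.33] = 4.16*q - 3.04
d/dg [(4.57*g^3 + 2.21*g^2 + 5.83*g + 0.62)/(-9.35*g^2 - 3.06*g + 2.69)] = (-42.7295*g^4 - 27.9684*g^3 + 84.6278*g^2 + 23.4838*g + 17.5799)/(87.4225*g^4 + 57.222*g^3 - 40.9394*g^2 - 16.4628*g + 7.2361)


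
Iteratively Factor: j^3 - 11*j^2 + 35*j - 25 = (j - 1)*(j^2 - 10*j + 25) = (j - 5)*(j - 1)*(j - 5)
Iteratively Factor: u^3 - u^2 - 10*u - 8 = (u + 1)*(u^2 - 2*u - 8) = (u - 4)*(u + 1)*(u + 2)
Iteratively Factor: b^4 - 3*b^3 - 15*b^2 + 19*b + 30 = (b + 1)*(b^3 - 4*b^2 - 11*b + 30) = (b + 1)*(b + 3)*(b^2 - 7*b + 10) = (b - 2)*(b + 1)*(b + 3)*(b - 5)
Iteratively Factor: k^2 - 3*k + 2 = (k - 2)*(k - 1)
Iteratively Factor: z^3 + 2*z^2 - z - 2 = (z - 1)*(z^2 + 3*z + 2) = (z - 1)*(z + 2)*(z + 1)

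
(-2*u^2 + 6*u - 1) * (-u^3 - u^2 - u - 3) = 2*u^5 - 4*u^4 - 3*u^3 + u^2 - 17*u + 3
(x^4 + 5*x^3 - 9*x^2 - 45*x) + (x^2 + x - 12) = x^4 + 5*x^3 - 8*x^2 - 44*x - 12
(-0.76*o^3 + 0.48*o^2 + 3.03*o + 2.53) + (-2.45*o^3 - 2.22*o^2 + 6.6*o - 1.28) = -3.21*o^3 - 1.74*o^2 + 9.63*o + 1.25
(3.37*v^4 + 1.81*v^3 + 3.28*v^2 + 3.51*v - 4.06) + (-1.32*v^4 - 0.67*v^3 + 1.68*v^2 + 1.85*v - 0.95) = 2.05*v^4 + 1.14*v^3 + 4.96*v^2 + 5.36*v - 5.01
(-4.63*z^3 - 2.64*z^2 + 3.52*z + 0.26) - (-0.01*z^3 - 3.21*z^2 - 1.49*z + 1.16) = -4.62*z^3 + 0.57*z^2 + 5.01*z - 0.9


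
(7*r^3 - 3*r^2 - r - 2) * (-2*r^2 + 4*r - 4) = -14*r^5 + 34*r^4 - 38*r^3 + 12*r^2 - 4*r + 8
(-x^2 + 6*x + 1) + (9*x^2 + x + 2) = 8*x^2 + 7*x + 3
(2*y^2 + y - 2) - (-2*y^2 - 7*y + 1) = 4*y^2 + 8*y - 3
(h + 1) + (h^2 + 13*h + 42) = h^2 + 14*h + 43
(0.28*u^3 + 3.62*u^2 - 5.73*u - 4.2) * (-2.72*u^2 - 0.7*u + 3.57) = -0.7616*u^5 - 10.0424*u^4 + 14.0512*u^3 + 28.3584*u^2 - 17.5161*u - 14.994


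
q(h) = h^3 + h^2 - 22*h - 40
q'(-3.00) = -1.00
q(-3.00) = 8.00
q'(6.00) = 98.00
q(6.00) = 80.00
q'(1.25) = -14.81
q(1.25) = -63.98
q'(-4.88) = 39.68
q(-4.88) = -25.04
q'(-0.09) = -22.16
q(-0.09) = -38.01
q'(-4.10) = 20.23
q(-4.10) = -1.91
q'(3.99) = 33.74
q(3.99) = -48.34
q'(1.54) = -11.81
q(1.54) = -67.86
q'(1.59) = -11.24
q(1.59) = -68.43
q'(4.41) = 45.16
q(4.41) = -31.81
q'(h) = 3*h^2 + 2*h - 22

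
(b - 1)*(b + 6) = b^2 + 5*b - 6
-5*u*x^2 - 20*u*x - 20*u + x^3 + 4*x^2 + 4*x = (-5*u + x)*(x + 2)^2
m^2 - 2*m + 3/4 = (m - 3/2)*(m - 1/2)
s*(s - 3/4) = s^2 - 3*s/4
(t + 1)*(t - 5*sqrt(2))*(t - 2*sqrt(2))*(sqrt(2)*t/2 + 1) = sqrt(2)*t^4/2 - 6*t^3 + sqrt(2)*t^3/2 - 6*t^2 + 3*sqrt(2)*t^2 + 3*sqrt(2)*t + 20*t + 20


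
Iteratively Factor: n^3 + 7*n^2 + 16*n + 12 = (n + 2)*(n^2 + 5*n + 6) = (n + 2)*(n + 3)*(n + 2)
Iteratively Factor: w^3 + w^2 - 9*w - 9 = (w + 1)*(w^2 - 9) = (w - 3)*(w + 1)*(w + 3)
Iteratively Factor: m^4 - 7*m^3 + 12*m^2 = (m)*(m^3 - 7*m^2 + 12*m) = m*(m - 3)*(m^2 - 4*m) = m^2*(m - 3)*(m - 4)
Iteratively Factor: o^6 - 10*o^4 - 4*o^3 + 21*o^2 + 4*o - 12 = (o + 2)*(o^5 - 2*o^4 - 6*o^3 + 8*o^2 + 5*o - 6) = (o - 3)*(o + 2)*(o^4 + o^3 - 3*o^2 - o + 2) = (o - 3)*(o + 2)^2*(o^3 - o^2 - o + 1) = (o - 3)*(o + 1)*(o + 2)^2*(o^2 - 2*o + 1) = (o - 3)*(o - 1)*(o + 1)*(o + 2)^2*(o - 1)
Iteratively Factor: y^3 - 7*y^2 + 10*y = (y - 2)*(y^2 - 5*y) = (y - 5)*(y - 2)*(y)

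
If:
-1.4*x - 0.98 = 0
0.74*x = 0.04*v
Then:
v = -12.95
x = -0.70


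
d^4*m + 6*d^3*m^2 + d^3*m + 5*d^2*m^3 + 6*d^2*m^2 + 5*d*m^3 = d*(d + m)*(d + 5*m)*(d*m + m)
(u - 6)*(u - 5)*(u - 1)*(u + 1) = u^4 - 11*u^3 + 29*u^2 + 11*u - 30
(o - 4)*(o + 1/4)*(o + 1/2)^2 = o^4 - 11*o^3/4 - 9*o^2/2 - 31*o/16 - 1/4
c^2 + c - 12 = (c - 3)*(c + 4)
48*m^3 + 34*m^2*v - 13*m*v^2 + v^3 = (-8*m + v)*(-6*m + v)*(m + v)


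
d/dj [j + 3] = 1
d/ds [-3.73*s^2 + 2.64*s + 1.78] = 2.64 - 7.46*s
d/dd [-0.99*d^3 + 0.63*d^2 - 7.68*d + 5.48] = -2.97*d^2 + 1.26*d - 7.68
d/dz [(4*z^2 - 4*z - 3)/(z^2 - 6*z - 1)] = 2*(-10*z^2 - z - 7)/(z^4 - 12*z^3 + 34*z^2 + 12*z + 1)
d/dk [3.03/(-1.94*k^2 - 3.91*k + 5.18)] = (11.7564*k + 11.8473)/(1.94*k^2 + 3.91*k - 5.18)^2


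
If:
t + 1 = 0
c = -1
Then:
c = -1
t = -1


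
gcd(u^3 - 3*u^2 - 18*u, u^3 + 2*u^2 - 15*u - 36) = u + 3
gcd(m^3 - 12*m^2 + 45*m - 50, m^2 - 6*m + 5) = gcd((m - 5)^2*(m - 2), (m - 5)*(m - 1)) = m - 5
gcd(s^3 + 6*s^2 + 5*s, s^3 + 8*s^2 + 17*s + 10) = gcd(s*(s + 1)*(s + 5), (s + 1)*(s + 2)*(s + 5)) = s^2 + 6*s + 5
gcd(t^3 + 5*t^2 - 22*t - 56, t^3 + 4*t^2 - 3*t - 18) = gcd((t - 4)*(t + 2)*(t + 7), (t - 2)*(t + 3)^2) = 1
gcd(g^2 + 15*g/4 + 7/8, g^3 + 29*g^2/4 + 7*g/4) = g + 1/4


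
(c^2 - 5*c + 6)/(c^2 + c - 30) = (c^2 - 5*c + 6)/(c^2 + c - 30)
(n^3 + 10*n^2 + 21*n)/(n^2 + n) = (n^2 + 10*n + 21)/(n + 1)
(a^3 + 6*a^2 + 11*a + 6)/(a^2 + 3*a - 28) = (a^3 + 6*a^2 + 11*a + 6)/(a^2 + 3*a - 28)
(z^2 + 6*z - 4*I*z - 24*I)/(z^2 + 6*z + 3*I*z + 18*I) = (z - 4*I)/(z + 3*I)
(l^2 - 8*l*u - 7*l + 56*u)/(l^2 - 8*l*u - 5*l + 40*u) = (l - 7)/(l - 5)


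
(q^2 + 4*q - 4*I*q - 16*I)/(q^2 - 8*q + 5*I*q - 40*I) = (q^2 + 4*q*(1 - I) - 16*I)/(q^2 + q*(-8 + 5*I) - 40*I)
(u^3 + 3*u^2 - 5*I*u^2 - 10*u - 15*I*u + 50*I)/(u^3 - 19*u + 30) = (u - 5*I)/(u - 3)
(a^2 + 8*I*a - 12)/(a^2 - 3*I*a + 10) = (a + 6*I)/(a - 5*I)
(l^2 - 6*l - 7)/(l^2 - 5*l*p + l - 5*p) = (7 - l)/(-l + 5*p)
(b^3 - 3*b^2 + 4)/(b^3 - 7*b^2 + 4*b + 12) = (b - 2)/(b - 6)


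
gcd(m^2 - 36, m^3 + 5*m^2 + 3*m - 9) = 1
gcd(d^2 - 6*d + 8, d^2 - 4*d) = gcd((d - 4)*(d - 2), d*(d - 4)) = d - 4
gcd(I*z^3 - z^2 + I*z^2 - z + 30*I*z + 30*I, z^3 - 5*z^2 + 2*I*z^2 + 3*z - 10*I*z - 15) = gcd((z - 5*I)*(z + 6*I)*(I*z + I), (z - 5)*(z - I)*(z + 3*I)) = 1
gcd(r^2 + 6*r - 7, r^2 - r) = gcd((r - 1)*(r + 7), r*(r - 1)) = r - 1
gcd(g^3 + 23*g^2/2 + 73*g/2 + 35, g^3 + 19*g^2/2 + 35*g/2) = g^2 + 19*g/2 + 35/2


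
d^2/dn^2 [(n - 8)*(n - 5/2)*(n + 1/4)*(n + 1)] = 12*n^2 - 111*n/2 + 57/4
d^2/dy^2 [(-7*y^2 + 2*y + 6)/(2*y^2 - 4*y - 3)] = 6*(-16*y^3 - 18*y^2 - 36*y + 15)/(8*y^6 - 48*y^5 + 60*y^4 + 80*y^3 - 90*y^2 - 108*y - 27)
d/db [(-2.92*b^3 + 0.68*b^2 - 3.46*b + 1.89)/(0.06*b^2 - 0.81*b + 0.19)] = (-0.1752*b^4 + 4.7304*b^3 - 2.0076*b^2 + 0.0316000000000001*b + 0.8735)/(0.0036*b^4 - 0.0972*b^3 + 0.6789*b^2 - 0.3078*b + 0.0361)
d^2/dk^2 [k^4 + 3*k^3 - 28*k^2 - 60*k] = 12*k^2 + 18*k - 56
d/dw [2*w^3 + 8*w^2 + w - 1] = 6*w^2 + 16*w + 1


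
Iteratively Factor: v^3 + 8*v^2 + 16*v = (v)*(v^2 + 8*v + 16) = v*(v + 4)*(v + 4)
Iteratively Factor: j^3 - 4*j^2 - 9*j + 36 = (j - 3)*(j^2 - j - 12) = (j - 4)*(j - 3)*(j + 3)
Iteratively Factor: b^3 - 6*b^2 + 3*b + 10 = (b - 5)*(b^2 - b - 2) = (b - 5)*(b - 2)*(b + 1)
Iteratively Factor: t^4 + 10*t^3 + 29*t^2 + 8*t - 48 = (t - 1)*(t^3 + 11*t^2 + 40*t + 48) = (t - 1)*(t + 4)*(t^2 + 7*t + 12) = (t - 1)*(t + 4)^2*(t + 3)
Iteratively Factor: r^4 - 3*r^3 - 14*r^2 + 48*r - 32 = (r - 4)*(r^3 + r^2 - 10*r + 8) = (r - 4)*(r + 4)*(r^2 - 3*r + 2) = (r - 4)*(r - 1)*(r + 4)*(r - 2)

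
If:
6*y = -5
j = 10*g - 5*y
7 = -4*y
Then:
No Solution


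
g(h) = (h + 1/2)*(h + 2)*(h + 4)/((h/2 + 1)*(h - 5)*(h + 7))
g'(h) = -(h + 1/2)*(h + 2)*(h + 4)/((h/2 + 1)*(h - 5)*(h + 7)^2) + (h + 1/2)*(h + 2)/((h/2 + 1)*(h - 5)*(h + 7)) + (h + 1/2)*(h + 4)/((h/2 + 1)*(h - 5)*(h + 7)) + (h + 2)*(h + 4)/((h/2 + 1)*(h - 5)*(h + 7)) - (h + 1/2)*(h + 2)*(h + 4)/((h/2 + 1)*(h - 5)^2*(h + 7)) - (h + 1/2)*(h + 2)*(h + 4)/(2*(h/2 + 1)^2*(h - 5)*(h + 7)) = (-5*h^2 - 148*h - 323)/(h^4 + 4*h^3 - 66*h^2 - 140*h + 1225)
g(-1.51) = 0.14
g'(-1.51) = -0.09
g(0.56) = -0.29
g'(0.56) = -0.36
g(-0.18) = -0.07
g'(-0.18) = -0.24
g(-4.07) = -0.02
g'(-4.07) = 0.28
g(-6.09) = -2.32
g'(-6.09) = 3.86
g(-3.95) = 0.01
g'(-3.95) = 0.25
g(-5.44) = -0.87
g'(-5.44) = 1.26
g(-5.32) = -0.73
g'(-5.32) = 1.07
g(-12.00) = 2.16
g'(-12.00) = 0.10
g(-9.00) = 3.04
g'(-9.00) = 0.77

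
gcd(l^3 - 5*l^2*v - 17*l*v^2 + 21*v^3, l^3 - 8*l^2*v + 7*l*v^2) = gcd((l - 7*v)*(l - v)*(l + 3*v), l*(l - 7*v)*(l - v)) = l^2 - 8*l*v + 7*v^2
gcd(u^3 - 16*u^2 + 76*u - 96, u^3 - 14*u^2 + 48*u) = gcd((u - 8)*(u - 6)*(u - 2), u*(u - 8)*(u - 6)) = u^2 - 14*u + 48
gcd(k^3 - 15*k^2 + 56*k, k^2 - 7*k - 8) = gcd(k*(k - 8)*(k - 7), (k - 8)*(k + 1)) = k - 8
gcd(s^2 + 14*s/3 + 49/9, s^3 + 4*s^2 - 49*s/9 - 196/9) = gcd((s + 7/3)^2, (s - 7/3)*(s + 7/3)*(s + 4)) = s + 7/3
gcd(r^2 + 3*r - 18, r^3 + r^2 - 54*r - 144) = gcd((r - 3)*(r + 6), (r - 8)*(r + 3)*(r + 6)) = r + 6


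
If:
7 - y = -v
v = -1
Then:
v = -1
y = 6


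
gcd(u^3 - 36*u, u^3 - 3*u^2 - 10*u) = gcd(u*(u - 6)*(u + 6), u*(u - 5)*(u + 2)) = u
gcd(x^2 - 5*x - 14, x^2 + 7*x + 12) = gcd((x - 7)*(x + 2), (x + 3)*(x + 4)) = 1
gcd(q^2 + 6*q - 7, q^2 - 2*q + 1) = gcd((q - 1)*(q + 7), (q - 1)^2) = q - 1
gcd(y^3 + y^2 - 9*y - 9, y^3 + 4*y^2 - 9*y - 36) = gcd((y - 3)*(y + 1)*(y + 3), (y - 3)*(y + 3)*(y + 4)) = y^2 - 9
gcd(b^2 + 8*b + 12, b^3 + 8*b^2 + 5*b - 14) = b + 2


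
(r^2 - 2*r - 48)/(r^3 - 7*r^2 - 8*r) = (r + 6)/(r*(r + 1))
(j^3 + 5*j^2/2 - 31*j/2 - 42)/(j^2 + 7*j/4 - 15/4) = 2*(2*j^2 - j - 28)/(4*j - 5)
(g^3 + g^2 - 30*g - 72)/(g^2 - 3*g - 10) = (-g^3 - g^2 + 30*g + 72)/(-g^2 + 3*g + 10)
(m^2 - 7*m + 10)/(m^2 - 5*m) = (m - 2)/m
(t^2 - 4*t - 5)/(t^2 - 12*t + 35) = (t + 1)/(t - 7)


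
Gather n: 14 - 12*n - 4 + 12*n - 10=0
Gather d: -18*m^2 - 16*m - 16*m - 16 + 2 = -18*m^2 - 32*m - 14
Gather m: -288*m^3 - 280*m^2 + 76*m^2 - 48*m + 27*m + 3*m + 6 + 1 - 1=-288*m^3 - 204*m^2 - 18*m + 6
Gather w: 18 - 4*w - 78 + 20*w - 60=16*w - 120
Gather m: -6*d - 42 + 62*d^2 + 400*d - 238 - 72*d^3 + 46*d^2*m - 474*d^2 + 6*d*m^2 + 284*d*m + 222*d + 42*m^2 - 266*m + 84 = -72*d^3 - 412*d^2 + 616*d + m^2*(6*d + 42) + m*(46*d^2 + 284*d - 266) - 196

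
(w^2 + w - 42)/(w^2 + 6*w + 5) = (w^2 + w - 42)/(w^2 + 6*w + 5)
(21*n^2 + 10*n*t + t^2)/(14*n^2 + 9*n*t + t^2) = (3*n + t)/(2*n + t)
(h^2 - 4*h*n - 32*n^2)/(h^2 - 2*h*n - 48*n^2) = (h + 4*n)/(h + 6*n)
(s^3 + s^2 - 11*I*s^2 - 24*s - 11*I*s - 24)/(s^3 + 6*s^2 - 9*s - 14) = (s^2 - 11*I*s - 24)/(s^2 + 5*s - 14)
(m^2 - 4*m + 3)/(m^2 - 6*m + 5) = (m - 3)/(m - 5)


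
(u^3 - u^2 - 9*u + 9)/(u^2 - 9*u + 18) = (u^2 + 2*u - 3)/(u - 6)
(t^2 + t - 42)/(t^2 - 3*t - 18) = (t + 7)/(t + 3)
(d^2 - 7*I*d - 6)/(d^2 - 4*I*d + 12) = (d - I)/(d + 2*I)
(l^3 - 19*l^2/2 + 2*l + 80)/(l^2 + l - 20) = (l^2 - 11*l/2 - 20)/(l + 5)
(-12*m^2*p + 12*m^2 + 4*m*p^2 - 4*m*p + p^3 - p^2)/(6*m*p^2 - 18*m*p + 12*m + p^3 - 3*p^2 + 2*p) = (-2*m + p)/(p - 2)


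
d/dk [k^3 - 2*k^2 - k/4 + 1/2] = 3*k^2 - 4*k - 1/4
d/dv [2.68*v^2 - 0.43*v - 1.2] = 5.36*v - 0.43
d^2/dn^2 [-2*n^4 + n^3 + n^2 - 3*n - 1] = -24*n^2 + 6*n + 2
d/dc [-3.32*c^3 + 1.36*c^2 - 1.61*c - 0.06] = -9.96*c^2 + 2.72*c - 1.61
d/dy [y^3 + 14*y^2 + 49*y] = 3*y^2 + 28*y + 49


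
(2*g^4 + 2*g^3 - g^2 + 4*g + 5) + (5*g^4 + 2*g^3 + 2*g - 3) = 7*g^4 + 4*g^3 - g^2 + 6*g + 2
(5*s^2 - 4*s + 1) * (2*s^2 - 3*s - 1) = 10*s^4 - 23*s^3 + 9*s^2 + s - 1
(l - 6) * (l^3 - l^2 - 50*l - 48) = l^4 - 7*l^3 - 44*l^2 + 252*l + 288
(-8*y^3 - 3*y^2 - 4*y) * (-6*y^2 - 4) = 48*y^5 + 18*y^4 + 56*y^3 + 12*y^2 + 16*y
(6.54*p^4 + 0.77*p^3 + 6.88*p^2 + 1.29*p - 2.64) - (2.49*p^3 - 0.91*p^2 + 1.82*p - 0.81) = 6.54*p^4 - 1.72*p^3 + 7.79*p^2 - 0.53*p - 1.83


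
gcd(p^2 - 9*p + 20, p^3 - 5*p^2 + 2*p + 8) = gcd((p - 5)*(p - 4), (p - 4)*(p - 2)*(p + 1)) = p - 4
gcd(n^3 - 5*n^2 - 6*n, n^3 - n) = n^2 + n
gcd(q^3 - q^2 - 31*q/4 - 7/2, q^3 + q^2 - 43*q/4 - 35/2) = q^2 - 3*q/2 - 7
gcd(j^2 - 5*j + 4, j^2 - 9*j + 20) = j - 4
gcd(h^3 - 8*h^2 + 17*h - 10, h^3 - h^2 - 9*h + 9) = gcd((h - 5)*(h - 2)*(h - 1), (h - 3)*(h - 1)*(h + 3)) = h - 1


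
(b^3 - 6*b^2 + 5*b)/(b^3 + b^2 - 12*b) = (b^2 - 6*b + 5)/(b^2 + b - 12)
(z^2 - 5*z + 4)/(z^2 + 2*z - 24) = (z - 1)/(z + 6)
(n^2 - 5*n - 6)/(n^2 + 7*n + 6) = (n - 6)/(n + 6)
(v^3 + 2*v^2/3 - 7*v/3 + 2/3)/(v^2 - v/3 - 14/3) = (3*v^2 - 4*v + 1)/(3*v - 7)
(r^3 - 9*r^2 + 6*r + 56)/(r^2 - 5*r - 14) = r - 4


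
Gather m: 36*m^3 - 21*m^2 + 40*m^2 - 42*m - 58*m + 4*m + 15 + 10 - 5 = 36*m^3 + 19*m^2 - 96*m + 20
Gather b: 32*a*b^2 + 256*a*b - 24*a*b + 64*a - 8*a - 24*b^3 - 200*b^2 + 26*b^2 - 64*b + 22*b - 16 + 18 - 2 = 56*a - 24*b^3 + b^2*(32*a - 174) + b*(232*a - 42)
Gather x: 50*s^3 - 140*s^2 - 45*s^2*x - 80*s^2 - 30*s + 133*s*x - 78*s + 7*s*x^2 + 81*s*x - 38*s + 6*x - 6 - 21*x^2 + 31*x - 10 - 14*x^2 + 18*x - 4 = 50*s^3 - 220*s^2 - 146*s + x^2*(7*s - 35) + x*(-45*s^2 + 214*s + 55) - 20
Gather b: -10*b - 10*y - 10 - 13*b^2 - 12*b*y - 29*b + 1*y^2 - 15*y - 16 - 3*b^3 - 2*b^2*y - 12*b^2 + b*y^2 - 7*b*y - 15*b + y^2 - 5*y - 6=-3*b^3 + b^2*(-2*y - 25) + b*(y^2 - 19*y - 54) + 2*y^2 - 30*y - 32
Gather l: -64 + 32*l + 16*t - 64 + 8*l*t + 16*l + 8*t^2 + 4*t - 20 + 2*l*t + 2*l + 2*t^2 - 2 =l*(10*t + 50) + 10*t^2 + 20*t - 150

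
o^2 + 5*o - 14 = (o - 2)*(o + 7)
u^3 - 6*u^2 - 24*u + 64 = (u - 8)*(u - 2)*(u + 4)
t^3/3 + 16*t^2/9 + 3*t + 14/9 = (t/3 + 1/3)*(t + 2)*(t + 7/3)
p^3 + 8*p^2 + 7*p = p*(p + 1)*(p + 7)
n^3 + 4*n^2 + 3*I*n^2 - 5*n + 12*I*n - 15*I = (n - 1)*(n + 5)*(n + 3*I)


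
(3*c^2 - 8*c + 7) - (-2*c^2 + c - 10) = 5*c^2 - 9*c + 17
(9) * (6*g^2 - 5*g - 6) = 54*g^2 - 45*g - 54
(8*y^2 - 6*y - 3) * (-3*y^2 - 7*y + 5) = -24*y^4 - 38*y^3 + 91*y^2 - 9*y - 15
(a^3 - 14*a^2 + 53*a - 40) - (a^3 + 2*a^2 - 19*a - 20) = -16*a^2 + 72*a - 20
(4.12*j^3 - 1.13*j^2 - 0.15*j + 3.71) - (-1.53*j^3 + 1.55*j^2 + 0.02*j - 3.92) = 5.65*j^3 - 2.68*j^2 - 0.17*j + 7.63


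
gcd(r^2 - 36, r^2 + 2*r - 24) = r + 6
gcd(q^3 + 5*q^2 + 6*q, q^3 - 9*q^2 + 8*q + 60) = q + 2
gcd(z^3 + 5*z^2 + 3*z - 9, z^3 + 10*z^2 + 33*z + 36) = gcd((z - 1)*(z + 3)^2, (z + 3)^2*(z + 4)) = z^2 + 6*z + 9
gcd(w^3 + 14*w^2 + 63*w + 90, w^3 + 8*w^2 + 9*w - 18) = w^2 + 9*w + 18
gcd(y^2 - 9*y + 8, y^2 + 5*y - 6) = y - 1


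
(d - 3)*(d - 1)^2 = d^3 - 5*d^2 + 7*d - 3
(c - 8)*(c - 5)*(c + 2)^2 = c^4 - 9*c^3 - 8*c^2 + 108*c + 160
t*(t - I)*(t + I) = t^3 + t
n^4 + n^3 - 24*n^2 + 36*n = n*(n - 3)*(n - 2)*(n + 6)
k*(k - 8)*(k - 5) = k^3 - 13*k^2 + 40*k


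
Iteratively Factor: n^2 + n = (n + 1)*(n)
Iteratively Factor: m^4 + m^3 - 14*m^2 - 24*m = (m)*(m^3 + m^2 - 14*m - 24) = m*(m + 2)*(m^2 - m - 12) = m*(m + 2)*(m + 3)*(m - 4)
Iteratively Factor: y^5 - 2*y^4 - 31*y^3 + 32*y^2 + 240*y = (y + 4)*(y^4 - 6*y^3 - 7*y^2 + 60*y) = y*(y + 4)*(y^3 - 6*y^2 - 7*y + 60) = y*(y + 3)*(y + 4)*(y^2 - 9*y + 20) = y*(y - 4)*(y + 3)*(y + 4)*(y - 5)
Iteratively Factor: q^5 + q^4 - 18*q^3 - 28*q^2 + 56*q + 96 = (q + 3)*(q^4 - 2*q^3 - 12*q^2 + 8*q + 32) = (q - 4)*(q + 3)*(q^3 + 2*q^2 - 4*q - 8) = (q - 4)*(q + 2)*(q + 3)*(q^2 - 4) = (q - 4)*(q - 2)*(q + 2)*(q + 3)*(q + 2)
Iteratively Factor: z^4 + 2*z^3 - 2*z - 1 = (z + 1)*(z^3 + z^2 - z - 1) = (z + 1)^2*(z^2 - 1) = (z - 1)*(z + 1)^2*(z + 1)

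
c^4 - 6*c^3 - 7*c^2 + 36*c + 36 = (c - 6)*(c - 3)*(c + 1)*(c + 2)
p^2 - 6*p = p*(p - 6)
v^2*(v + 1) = v^3 + v^2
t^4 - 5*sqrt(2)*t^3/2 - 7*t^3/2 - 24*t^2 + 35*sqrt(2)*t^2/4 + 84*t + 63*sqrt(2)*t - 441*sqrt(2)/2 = (t - 7/2)*(t - 3*sqrt(2))^2*(t + 7*sqrt(2)/2)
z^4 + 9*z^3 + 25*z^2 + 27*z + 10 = (z + 1)^2*(z + 2)*(z + 5)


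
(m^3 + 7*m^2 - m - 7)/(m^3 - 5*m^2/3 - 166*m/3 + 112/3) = 3*(m^2 - 1)/(3*m^2 - 26*m + 16)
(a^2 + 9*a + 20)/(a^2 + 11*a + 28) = (a + 5)/(a + 7)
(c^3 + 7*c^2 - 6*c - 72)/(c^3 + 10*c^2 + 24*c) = (c - 3)/c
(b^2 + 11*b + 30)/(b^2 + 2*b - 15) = (b + 6)/(b - 3)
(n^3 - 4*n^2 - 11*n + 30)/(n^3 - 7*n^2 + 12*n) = (n^3 - 4*n^2 - 11*n + 30)/(n*(n^2 - 7*n + 12))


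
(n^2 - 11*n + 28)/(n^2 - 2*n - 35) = (n - 4)/(n + 5)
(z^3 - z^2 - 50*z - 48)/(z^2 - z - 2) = (z^2 - 2*z - 48)/(z - 2)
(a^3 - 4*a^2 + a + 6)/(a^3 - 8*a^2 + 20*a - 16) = (a^2 - 2*a - 3)/(a^2 - 6*a + 8)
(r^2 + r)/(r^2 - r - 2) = r/(r - 2)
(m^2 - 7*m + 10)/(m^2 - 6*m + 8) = (m - 5)/(m - 4)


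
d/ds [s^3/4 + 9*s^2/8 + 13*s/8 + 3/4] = 3*s^2/4 + 9*s/4 + 13/8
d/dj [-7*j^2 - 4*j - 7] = -14*j - 4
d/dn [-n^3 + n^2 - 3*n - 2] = -3*n^2 + 2*n - 3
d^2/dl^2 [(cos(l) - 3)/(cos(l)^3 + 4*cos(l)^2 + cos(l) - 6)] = (2*(cos(l) - 3)*(3*cos(l)^2 + 8*cos(l) + 1)^2*sin(l)^2 - (cos(l)^3 + 4*cos(l)^2 + cos(l) - 6)^2*cos(l) + (cos(l)^3 + 4*cos(l)^2 + cos(l) - 6)*(12*(1 - cos(2*l))^2 - 42*cos(l) - 144*cos(2*l) + 10*cos(3*l) + 9*cos(4*l) - 25)/8)/(cos(l)^3 + 4*cos(l)^2 + cos(l) - 6)^3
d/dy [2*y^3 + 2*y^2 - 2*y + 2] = 6*y^2 + 4*y - 2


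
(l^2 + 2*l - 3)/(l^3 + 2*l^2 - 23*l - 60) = (l - 1)/(l^2 - l - 20)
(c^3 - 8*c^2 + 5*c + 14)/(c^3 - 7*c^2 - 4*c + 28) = (c + 1)/(c + 2)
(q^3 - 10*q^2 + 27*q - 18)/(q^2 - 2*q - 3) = (q^2 - 7*q + 6)/(q + 1)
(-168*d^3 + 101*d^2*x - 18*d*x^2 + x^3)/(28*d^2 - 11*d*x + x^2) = (24*d^2 - 11*d*x + x^2)/(-4*d + x)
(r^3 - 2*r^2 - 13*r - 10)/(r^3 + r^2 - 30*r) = (r^2 + 3*r + 2)/(r*(r + 6))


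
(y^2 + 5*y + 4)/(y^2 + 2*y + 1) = (y + 4)/(y + 1)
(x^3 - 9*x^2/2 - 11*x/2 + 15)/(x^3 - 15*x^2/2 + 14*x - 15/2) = (x + 2)/(x - 1)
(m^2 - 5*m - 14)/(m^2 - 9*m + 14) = (m + 2)/(m - 2)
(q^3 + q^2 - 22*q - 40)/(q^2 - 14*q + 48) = (q^3 + q^2 - 22*q - 40)/(q^2 - 14*q + 48)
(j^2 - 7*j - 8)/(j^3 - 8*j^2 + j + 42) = (j^2 - 7*j - 8)/(j^3 - 8*j^2 + j + 42)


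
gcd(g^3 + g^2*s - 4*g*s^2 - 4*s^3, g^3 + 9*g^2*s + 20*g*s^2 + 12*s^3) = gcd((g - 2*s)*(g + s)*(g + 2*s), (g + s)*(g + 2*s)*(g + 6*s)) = g^2 + 3*g*s + 2*s^2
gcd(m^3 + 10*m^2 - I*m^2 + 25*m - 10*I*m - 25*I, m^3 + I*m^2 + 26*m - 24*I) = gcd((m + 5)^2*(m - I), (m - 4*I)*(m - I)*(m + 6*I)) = m - I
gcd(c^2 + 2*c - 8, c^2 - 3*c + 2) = c - 2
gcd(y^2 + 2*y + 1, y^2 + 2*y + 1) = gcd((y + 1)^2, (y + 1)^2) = y^2 + 2*y + 1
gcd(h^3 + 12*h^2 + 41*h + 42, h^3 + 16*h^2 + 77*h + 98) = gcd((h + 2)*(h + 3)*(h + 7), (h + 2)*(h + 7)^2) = h^2 + 9*h + 14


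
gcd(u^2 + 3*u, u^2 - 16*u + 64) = 1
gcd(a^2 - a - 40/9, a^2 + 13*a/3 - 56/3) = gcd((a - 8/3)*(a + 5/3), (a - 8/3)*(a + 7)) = a - 8/3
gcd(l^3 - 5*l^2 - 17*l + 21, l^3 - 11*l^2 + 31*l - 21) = l^2 - 8*l + 7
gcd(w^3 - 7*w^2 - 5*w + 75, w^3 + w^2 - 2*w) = 1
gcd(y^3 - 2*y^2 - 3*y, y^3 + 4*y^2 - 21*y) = y^2 - 3*y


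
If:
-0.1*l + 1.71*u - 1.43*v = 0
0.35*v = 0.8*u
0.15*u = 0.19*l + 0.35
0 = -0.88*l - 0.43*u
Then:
No Solution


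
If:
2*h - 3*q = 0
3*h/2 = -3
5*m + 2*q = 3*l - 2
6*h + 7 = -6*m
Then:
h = -2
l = 7/6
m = 5/6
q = -4/3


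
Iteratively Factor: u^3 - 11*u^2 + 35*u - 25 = (u - 5)*(u^2 - 6*u + 5) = (u - 5)*(u - 1)*(u - 5)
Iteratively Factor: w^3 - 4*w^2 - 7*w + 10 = (w - 1)*(w^2 - 3*w - 10) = (w - 1)*(w + 2)*(w - 5)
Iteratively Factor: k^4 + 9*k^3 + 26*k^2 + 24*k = (k + 3)*(k^3 + 6*k^2 + 8*k) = k*(k + 3)*(k^2 + 6*k + 8) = k*(k + 2)*(k + 3)*(k + 4)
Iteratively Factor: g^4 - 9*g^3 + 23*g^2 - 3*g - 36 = (g - 3)*(g^3 - 6*g^2 + 5*g + 12) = (g - 3)*(g + 1)*(g^2 - 7*g + 12) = (g - 3)^2*(g + 1)*(g - 4)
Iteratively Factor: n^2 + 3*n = (n)*(n + 3)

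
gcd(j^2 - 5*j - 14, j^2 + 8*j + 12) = j + 2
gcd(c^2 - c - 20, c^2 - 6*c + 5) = c - 5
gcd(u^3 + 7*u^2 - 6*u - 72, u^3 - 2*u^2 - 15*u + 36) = u^2 + u - 12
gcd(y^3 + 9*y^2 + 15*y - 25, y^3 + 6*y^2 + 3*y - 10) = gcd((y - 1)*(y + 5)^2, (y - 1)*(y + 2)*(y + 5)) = y^2 + 4*y - 5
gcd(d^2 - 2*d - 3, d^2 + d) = d + 1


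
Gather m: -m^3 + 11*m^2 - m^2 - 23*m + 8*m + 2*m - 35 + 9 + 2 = -m^3 + 10*m^2 - 13*m - 24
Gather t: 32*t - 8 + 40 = 32*t + 32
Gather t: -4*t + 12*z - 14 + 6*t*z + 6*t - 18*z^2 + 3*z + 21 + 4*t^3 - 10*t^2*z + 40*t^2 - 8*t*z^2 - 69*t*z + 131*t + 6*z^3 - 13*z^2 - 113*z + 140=4*t^3 + t^2*(40 - 10*z) + t*(-8*z^2 - 63*z + 133) + 6*z^3 - 31*z^2 - 98*z + 147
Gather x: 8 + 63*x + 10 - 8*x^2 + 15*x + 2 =-8*x^2 + 78*x + 20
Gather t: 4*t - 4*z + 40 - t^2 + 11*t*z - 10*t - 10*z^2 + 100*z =-t^2 + t*(11*z - 6) - 10*z^2 + 96*z + 40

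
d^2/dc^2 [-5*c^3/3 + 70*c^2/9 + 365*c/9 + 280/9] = 140/9 - 10*c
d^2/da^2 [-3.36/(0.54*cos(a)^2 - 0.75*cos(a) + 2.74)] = (3.919104*(1 - cos(a)^2)^2 - 4.0824*cos(a)^3 - 16.036272*cos(a)^2 + 15.0696*cos(a) + 2.243808)/(0.54*cos(a)^2 - 0.75*cos(a) + 2.74)^3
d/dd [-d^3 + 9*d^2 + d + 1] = -3*d^2 + 18*d + 1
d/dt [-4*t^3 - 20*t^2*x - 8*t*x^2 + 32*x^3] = -12*t^2 - 40*t*x - 8*x^2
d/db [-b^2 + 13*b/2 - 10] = 13/2 - 2*b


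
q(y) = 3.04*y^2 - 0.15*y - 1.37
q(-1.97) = 10.72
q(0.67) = -0.11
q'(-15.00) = -91.35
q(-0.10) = -1.32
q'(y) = 6.08*y - 0.15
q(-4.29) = 55.22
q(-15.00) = 684.88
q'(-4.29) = -26.23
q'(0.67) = 3.92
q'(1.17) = 6.96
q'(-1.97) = -12.13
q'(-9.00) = -54.87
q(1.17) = 2.62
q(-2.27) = 14.64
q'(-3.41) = -20.88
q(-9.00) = 246.22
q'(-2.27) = -13.95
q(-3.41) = 34.49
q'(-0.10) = -0.76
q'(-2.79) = -17.11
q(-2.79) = 22.71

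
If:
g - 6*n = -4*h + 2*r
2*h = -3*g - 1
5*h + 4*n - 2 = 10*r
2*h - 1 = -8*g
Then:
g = 2/5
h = -11/10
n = -25/68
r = -61/68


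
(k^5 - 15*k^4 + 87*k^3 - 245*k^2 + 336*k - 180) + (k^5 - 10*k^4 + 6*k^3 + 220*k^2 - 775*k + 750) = 2*k^5 - 25*k^4 + 93*k^3 - 25*k^2 - 439*k + 570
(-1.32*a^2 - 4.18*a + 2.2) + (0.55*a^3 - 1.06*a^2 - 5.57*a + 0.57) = 0.55*a^3 - 2.38*a^2 - 9.75*a + 2.77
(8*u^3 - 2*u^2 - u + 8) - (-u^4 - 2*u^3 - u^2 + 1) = u^4 + 10*u^3 - u^2 - u + 7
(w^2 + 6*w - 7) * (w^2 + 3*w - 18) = w^4 + 9*w^3 - 7*w^2 - 129*w + 126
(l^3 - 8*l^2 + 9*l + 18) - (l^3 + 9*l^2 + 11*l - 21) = -17*l^2 - 2*l + 39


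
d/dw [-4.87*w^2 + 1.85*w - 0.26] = 1.85 - 9.74*w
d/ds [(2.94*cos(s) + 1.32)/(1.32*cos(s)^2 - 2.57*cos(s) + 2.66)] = (3.8808*cos(s)^2 + 3.4848*cos(s) - 11.2128)*sin(s)/(1.7424*cos(s)^4 - 6.7848*cos(s)^3 + 13.6273*cos(s)^2 - 13.6724*cos(s) + 7.0756)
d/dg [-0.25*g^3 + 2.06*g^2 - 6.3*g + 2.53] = -0.75*g^2 + 4.12*g - 6.3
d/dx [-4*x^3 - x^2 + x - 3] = -12*x^2 - 2*x + 1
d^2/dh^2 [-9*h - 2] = 0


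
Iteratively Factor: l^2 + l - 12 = (l + 4)*(l - 3)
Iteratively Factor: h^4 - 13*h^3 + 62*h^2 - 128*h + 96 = (h - 4)*(h^3 - 9*h^2 + 26*h - 24) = (h - 4)^2*(h^2 - 5*h + 6) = (h - 4)^2*(h - 3)*(h - 2)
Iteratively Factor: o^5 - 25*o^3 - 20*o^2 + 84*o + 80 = (o + 2)*(o^4 - 2*o^3 - 21*o^2 + 22*o + 40) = (o - 5)*(o + 2)*(o^3 + 3*o^2 - 6*o - 8) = (o - 5)*(o - 2)*(o + 2)*(o^2 + 5*o + 4) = (o - 5)*(o - 2)*(o + 1)*(o + 2)*(o + 4)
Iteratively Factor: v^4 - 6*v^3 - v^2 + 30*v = (v - 5)*(v^3 - v^2 - 6*v) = v*(v - 5)*(v^2 - v - 6) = v*(v - 5)*(v - 3)*(v + 2)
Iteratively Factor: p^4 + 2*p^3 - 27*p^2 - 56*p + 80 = (p - 5)*(p^3 + 7*p^2 + 8*p - 16) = (p - 5)*(p - 1)*(p^2 + 8*p + 16) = (p - 5)*(p - 1)*(p + 4)*(p + 4)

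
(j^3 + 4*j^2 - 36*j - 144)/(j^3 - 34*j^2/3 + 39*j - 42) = 3*(j^2 + 10*j + 24)/(3*j^2 - 16*j + 21)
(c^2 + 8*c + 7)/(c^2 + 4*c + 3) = (c + 7)/(c + 3)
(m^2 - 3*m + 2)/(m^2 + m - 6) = (m - 1)/(m + 3)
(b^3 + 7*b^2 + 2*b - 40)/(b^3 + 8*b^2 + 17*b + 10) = (b^2 + 2*b - 8)/(b^2 + 3*b + 2)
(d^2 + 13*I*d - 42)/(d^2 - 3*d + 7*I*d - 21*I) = (d + 6*I)/(d - 3)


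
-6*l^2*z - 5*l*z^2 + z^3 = z*(-6*l + z)*(l + z)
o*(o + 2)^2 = o^3 + 4*o^2 + 4*o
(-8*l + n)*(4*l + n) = -32*l^2 - 4*l*n + n^2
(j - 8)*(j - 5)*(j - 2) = j^3 - 15*j^2 + 66*j - 80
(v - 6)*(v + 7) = v^2 + v - 42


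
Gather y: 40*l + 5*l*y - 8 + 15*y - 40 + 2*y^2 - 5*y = 40*l + 2*y^2 + y*(5*l + 10) - 48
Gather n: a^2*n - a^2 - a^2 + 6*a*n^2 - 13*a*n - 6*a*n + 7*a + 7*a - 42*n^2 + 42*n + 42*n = -2*a^2 + 14*a + n^2*(6*a - 42) + n*(a^2 - 19*a + 84)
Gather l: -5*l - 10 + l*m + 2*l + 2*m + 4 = l*(m - 3) + 2*m - 6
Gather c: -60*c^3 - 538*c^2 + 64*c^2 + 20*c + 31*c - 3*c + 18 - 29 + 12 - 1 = -60*c^3 - 474*c^2 + 48*c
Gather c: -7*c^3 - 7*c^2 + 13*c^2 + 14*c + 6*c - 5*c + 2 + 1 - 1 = -7*c^3 + 6*c^2 + 15*c + 2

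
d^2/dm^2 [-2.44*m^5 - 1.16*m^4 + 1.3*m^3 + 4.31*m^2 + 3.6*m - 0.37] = -48.8*m^3 - 13.92*m^2 + 7.8*m + 8.62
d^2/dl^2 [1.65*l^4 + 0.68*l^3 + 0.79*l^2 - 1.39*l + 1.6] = 19.8*l^2 + 4.08*l + 1.58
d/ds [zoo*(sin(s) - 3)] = zoo*cos(s)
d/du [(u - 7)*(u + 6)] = 2*u - 1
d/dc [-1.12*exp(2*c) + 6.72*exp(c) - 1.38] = (6.72 - 2.24*exp(c))*exp(c)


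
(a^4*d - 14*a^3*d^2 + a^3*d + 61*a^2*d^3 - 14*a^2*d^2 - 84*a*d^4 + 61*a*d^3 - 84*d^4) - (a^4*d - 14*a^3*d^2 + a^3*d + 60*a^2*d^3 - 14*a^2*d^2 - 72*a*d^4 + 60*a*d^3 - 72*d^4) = a^2*d^3 - 12*a*d^4 + a*d^3 - 12*d^4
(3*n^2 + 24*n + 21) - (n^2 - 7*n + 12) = 2*n^2 + 31*n + 9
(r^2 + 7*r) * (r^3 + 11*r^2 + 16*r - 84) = r^5 + 18*r^4 + 93*r^3 + 28*r^2 - 588*r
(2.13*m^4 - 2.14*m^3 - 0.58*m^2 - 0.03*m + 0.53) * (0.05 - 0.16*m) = -0.3408*m^5 + 0.4489*m^4 - 0.0142*m^3 - 0.0242*m^2 - 0.0863*m + 0.0265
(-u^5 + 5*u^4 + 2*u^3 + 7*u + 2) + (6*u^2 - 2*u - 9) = -u^5 + 5*u^4 + 2*u^3 + 6*u^2 + 5*u - 7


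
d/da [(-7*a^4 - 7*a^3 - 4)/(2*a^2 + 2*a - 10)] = (-7*a^2*(4*a + 3)*(a^2 + a - 5) + (2*a + 1)*(7*a^4 + 7*a^3 + 4))/(2*(a^2 + a - 5)^2)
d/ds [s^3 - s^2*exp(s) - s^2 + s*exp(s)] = -s^2*exp(s) + 3*s^2 - s*exp(s) - 2*s + exp(s)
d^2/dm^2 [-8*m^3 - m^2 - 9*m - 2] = -48*m - 2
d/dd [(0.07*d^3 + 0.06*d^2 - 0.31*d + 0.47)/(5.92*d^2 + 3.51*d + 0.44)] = (0.4144*d^4 + 0.4914*d^3 + 2.1382*d^2 - 5.512*d - 1.7861)/(35.0464*d^4 + 41.5584*d^3 + 17.5297*d^2 + 3.0888*d + 0.1936)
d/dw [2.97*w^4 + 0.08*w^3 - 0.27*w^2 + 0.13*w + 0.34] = 11.88*w^3 + 0.24*w^2 - 0.54*w + 0.13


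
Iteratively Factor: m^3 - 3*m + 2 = (m + 2)*(m^2 - 2*m + 1) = (m - 1)*(m + 2)*(m - 1)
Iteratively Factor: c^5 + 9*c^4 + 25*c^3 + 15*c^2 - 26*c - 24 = (c + 2)*(c^4 + 7*c^3 + 11*c^2 - 7*c - 12) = (c - 1)*(c + 2)*(c^3 + 8*c^2 + 19*c + 12) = (c - 1)*(c + 2)*(c + 3)*(c^2 + 5*c + 4) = (c - 1)*(c + 2)*(c + 3)*(c + 4)*(c + 1)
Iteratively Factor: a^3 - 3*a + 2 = (a - 1)*(a^2 + a - 2) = (a - 1)*(a + 2)*(a - 1)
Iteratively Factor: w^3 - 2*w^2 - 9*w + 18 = (w - 2)*(w^2 - 9) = (w - 3)*(w - 2)*(w + 3)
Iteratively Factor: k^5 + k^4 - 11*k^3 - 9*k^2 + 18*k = (k)*(k^4 + k^3 - 11*k^2 - 9*k + 18) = k*(k - 3)*(k^3 + 4*k^2 + k - 6) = k*(k - 3)*(k + 3)*(k^2 + k - 2) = k*(k - 3)*(k - 1)*(k + 3)*(k + 2)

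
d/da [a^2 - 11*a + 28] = 2*a - 11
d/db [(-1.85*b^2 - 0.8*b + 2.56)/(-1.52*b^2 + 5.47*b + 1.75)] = (-11.3355*b^2 + 1.3074*b - 15.4032)/(2.3104*b^4 - 16.6288*b^3 + 24.6009*b^2 + 19.145*b + 3.0625)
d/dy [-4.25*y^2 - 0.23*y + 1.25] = -8.5*y - 0.23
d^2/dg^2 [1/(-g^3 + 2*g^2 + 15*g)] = 2*(g*(3*g - 2)*(-g^2 + 2*g + 15) + (-3*g^2 + 4*g + 15)^2)/(g^3*(-g^2 + 2*g + 15)^3)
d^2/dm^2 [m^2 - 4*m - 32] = 2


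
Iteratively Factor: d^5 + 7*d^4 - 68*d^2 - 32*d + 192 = (d + 4)*(d^4 + 3*d^3 - 12*d^2 - 20*d + 48) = (d + 4)^2*(d^3 - d^2 - 8*d + 12) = (d + 3)*(d + 4)^2*(d^2 - 4*d + 4) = (d - 2)*(d + 3)*(d + 4)^2*(d - 2)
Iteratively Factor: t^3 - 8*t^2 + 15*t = (t)*(t^2 - 8*t + 15) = t*(t - 3)*(t - 5)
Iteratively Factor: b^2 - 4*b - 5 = (b - 5)*(b + 1)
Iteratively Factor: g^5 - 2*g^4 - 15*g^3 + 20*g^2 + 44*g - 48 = (g + 2)*(g^4 - 4*g^3 - 7*g^2 + 34*g - 24) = (g - 4)*(g + 2)*(g^3 - 7*g + 6) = (g - 4)*(g + 2)*(g + 3)*(g^2 - 3*g + 2) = (g - 4)*(g - 2)*(g + 2)*(g + 3)*(g - 1)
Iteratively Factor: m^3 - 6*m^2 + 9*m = (m)*(m^2 - 6*m + 9) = m*(m - 3)*(m - 3)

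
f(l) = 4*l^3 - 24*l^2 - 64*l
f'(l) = 12*l^2 - 48*l - 64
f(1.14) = -98.22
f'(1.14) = -103.12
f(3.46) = -343.07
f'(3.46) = -86.42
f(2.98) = -298.00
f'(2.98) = -100.48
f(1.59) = -146.36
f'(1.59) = -109.98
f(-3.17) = -165.71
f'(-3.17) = 208.75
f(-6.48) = -1681.44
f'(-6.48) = 750.92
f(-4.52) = -570.43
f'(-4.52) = 398.12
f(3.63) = -357.24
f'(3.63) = -80.12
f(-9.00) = -4284.00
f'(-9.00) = 1340.00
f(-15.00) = -17940.00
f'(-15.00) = 3356.00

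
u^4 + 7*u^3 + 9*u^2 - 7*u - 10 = (u - 1)*(u + 1)*(u + 2)*(u + 5)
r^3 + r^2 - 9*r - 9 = (r - 3)*(r + 1)*(r + 3)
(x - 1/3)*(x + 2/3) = x^2 + x/3 - 2/9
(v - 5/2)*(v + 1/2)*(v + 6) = v^3 + 4*v^2 - 53*v/4 - 15/2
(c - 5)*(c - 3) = c^2 - 8*c + 15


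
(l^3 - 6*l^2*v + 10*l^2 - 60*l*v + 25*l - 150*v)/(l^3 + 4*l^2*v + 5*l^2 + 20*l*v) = (l^2 - 6*l*v + 5*l - 30*v)/(l*(l + 4*v))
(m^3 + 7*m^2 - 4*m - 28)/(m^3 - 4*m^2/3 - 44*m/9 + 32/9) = 9*(m^2 + 5*m - 14)/(9*m^2 - 30*m + 16)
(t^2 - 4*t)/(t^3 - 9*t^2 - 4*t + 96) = t/(t^2 - 5*t - 24)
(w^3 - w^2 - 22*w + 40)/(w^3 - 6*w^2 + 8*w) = (w + 5)/w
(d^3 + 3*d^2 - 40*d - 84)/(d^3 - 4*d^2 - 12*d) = (d + 7)/d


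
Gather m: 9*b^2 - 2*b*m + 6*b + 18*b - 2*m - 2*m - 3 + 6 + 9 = 9*b^2 + 24*b + m*(-2*b - 4) + 12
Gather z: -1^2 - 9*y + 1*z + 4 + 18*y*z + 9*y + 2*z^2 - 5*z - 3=2*z^2 + z*(18*y - 4)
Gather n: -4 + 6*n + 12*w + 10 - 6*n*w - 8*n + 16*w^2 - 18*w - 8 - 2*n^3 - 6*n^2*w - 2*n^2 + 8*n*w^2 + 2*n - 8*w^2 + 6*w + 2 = -2*n^3 + n^2*(-6*w - 2) + n*(8*w^2 - 6*w) + 8*w^2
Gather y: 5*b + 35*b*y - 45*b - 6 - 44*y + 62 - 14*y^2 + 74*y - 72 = -40*b - 14*y^2 + y*(35*b + 30) - 16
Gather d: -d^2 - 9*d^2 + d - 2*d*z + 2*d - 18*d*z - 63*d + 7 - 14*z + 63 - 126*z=-10*d^2 + d*(-20*z - 60) - 140*z + 70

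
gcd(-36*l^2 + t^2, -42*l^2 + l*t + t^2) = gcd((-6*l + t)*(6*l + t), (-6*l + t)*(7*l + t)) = -6*l + t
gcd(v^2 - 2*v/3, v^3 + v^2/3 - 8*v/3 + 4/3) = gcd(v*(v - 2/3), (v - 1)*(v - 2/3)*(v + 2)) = v - 2/3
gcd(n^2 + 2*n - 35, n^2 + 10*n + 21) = n + 7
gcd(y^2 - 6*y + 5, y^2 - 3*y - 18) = 1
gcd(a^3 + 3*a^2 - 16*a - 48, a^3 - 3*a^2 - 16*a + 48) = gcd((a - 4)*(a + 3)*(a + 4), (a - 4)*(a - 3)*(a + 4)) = a^2 - 16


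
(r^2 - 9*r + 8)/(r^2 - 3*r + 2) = (r - 8)/(r - 2)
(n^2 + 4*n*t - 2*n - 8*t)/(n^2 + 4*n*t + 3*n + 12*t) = (n - 2)/(n + 3)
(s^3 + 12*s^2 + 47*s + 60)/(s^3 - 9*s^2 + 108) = (s^2 + 9*s + 20)/(s^2 - 12*s + 36)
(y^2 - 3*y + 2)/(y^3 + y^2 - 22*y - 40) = (y^2 - 3*y + 2)/(y^3 + y^2 - 22*y - 40)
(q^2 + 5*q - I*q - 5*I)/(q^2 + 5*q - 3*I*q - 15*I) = (q - I)/(q - 3*I)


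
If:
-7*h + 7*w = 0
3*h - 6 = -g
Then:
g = 6 - 3*w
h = w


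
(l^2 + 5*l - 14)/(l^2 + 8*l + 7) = (l - 2)/(l + 1)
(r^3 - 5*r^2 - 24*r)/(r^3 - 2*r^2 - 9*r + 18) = r*(r - 8)/(r^2 - 5*r + 6)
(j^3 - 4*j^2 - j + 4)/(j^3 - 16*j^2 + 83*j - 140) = (j^2 - 1)/(j^2 - 12*j + 35)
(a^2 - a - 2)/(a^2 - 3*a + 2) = (a + 1)/(a - 1)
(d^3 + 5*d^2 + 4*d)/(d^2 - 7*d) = (d^2 + 5*d + 4)/(d - 7)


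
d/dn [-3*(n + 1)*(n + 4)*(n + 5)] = -9*n^2 - 60*n - 87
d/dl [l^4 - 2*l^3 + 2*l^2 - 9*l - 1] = 4*l^3 - 6*l^2 + 4*l - 9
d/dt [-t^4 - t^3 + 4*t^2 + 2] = t*(-4*t^2 - 3*t + 8)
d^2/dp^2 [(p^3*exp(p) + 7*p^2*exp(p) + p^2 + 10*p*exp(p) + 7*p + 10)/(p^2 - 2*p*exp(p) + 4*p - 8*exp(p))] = (2*((p*exp(p) + 6*exp(p) - 1)*(p^3*exp(p) + 7*p^2*exp(p) + p^2 + 10*p*exp(p) + 7*p + 10) + 2*(p*exp(p) - p + 5*exp(p) - 2)*(p^3*exp(p) + 10*p^2*exp(p) + 24*p*exp(p) + 2*p + 10*exp(p) + 7))*(p^2 - 2*p*exp(p) + 4*p - 8*exp(p)) + (p^2 - 2*p*exp(p) + 4*p - 8*exp(p))^2*(p^3*exp(p) + 13*p^2*exp(p) + 44*p*exp(p) + 34*exp(p) + 2) + 8*(p*exp(p) - p + 5*exp(p) - 2)^2*(p^3*exp(p) + 7*p^2*exp(p) + p^2 + 10*p*exp(p) + 7*p + 10))/(p^2 - 2*p*exp(p) + 4*p - 8*exp(p))^3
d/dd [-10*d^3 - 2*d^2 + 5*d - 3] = -30*d^2 - 4*d + 5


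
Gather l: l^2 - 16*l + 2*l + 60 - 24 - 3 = l^2 - 14*l + 33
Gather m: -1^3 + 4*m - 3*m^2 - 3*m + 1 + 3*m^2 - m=0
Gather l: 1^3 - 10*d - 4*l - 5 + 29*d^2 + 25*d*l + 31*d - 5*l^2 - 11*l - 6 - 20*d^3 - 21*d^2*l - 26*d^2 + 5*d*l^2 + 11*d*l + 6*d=-20*d^3 + 3*d^2 + 27*d + l^2*(5*d - 5) + l*(-21*d^2 + 36*d - 15) - 10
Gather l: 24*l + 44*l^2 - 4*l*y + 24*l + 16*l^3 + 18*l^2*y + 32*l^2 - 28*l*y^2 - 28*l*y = 16*l^3 + l^2*(18*y + 76) + l*(-28*y^2 - 32*y + 48)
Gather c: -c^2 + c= -c^2 + c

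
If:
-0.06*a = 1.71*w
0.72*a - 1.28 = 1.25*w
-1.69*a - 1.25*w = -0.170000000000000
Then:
No Solution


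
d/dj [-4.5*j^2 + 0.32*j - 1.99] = 0.32 - 9.0*j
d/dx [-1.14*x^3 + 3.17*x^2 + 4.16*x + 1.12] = -3.42*x^2 + 6.34*x + 4.16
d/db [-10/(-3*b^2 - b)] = 10*(-6*b - 1)/(b^2*(3*b + 1)^2)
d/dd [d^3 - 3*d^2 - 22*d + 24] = 3*d^2 - 6*d - 22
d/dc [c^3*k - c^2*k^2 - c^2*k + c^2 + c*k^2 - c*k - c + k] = 3*c^2*k - 2*c*k^2 - 2*c*k + 2*c + k^2 - k - 1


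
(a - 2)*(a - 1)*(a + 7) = a^3 + 4*a^2 - 19*a + 14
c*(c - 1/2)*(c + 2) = c^3 + 3*c^2/2 - c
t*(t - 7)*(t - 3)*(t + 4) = t^4 - 6*t^3 - 19*t^2 + 84*t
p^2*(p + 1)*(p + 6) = p^4 + 7*p^3 + 6*p^2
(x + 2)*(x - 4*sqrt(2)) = x^2 - 4*sqrt(2)*x + 2*x - 8*sqrt(2)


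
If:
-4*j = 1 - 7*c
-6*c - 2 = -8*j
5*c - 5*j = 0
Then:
No Solution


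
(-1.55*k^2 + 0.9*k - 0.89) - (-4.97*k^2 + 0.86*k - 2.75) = 3.42*k^2 + 0.04*k + 1.86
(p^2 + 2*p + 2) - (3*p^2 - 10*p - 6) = -2*p^2 + 12*p + 8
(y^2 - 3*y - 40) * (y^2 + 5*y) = y^4 + 2*y^3 - 55*y^2 - 200*y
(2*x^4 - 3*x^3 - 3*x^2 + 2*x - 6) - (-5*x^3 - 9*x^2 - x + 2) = 2*x^4 + 2*x^3 + 6*x^2 + 3*x - 8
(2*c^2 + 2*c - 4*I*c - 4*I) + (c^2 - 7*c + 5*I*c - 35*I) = 3*c^2 - 5*c + I*c - 39*I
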